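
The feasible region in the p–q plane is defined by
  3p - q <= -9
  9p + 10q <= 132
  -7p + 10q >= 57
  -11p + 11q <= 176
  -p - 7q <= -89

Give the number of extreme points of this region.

Of the 10 pairwise boundary intersections, those satisfying every inequality are:
  (-28/19, 276/19)
  (34/53, 669/53)
  (-23/8, 105/8)

3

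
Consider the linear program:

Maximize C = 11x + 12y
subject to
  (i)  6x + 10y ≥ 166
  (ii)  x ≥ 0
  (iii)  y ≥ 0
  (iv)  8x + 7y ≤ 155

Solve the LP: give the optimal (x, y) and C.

Extreme points and C = 11x + 12y:
  (0, 83/5) → C = 996/5
  (194/19, 199/19) → C = 238
  (0, 155/7) → C = 1860/7

At the optimal vertex, x = 0 and 8x + 7y = 155.
Solving simultaneously gives x = 0, y = 155/7.

x = 0, y = 155/7, maximum C = 1860/7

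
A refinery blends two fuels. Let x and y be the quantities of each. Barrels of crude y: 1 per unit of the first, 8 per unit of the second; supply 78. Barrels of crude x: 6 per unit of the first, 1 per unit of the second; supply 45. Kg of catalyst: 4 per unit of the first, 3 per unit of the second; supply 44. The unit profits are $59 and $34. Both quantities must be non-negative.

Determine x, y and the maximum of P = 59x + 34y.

x = 13/2, y = 6, maximum P = 1175/2

Feasible corners and P = 59x + 34y:
  (0, 0) → P = 0
  (0, 39/4) → P = 663/2
  (15/2, 0) → P = 885/2
  (118/29, 268/29) → P = 16074/29
  (13/2, 6) → P = 1175/2

The optimum lies where 6x + y = 45 and 4x + 3y = 44.
Solving simultaneously gives x = 13/2, y = 6.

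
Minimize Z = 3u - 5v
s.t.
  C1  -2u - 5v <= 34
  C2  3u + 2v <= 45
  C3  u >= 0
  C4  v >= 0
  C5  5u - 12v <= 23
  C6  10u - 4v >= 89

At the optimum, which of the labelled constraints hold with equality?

C2 and C6

Extreme points and Z = 3u - 5v:
  (293/23, 78/23) → Z = 489/23
  (179/16, 183/32) → Z = 159/32
  (244/25, 43/20) → Z = 1853/100

The minimum is at (179/16, 183/32). Substituting into each constraint, equality holds for C2 and C6; the remaining constraints have slack.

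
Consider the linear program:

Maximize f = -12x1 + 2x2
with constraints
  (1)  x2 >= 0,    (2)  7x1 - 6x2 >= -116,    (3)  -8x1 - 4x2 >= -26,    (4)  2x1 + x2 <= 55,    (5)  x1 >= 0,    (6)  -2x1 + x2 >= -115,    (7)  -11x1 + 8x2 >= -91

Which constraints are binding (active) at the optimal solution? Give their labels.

Vertices and f = -12x1 + 2x2:
  (13/4, 0) → f = -39
  (0, 0) → f = 0
  (0, 13/2) → f = 13

The maximum is at (0, 13/2). Substituting into each constraint, equality holds for (3) and (5); the remaining constraints have slack.

(3) and (5)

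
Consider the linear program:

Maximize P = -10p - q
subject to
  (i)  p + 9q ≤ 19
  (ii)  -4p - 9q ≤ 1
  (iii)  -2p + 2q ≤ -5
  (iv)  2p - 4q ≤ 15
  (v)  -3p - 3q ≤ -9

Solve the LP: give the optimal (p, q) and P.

Feasible corners and P = -10p - q:
  (83/20, 33/20) → P = -863/20
  (211/22, 23/22) → P = -2133/22
  (11/4, 1/4) → P = -111/4
  (9/2, -3/2) → P = -87/2

p = 11/4, q = 1/4, maximum P = -111/4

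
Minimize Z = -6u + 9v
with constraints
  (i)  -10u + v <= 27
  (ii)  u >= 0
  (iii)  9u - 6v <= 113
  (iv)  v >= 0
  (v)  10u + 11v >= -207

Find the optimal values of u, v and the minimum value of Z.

Extreme points and Z = -6u + 9v:
  (0, 27) → Z = 243
  (0, 0) → Z = 0
  (113/9, 0) → Z = -226/3
The feasible region is unbounded (it extends along (2, 3), (1, 10)), but Z strictly increases along every unbounded feasible direction, so there is no improving ray and the minimum is attained at a vertex.

The optimum lies where 9u - 6v = 113 and v = 0.
Solving simultaneously gives u = 113/9, v = 0.

u = 113/9, v = 0, minimum Z = -226/3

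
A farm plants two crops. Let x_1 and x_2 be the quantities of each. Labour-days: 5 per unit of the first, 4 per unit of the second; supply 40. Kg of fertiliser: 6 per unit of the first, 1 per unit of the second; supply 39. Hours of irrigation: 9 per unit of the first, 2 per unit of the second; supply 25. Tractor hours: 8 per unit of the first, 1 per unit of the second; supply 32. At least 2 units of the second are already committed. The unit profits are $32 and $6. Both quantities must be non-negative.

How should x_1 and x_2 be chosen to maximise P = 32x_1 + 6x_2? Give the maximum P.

Corner points and P = 32x_1 + 6x_2:
  (0, 10) → P = 60
  (0, 2) → P = 12
  (10/13, 235/26) → P = 1025/13
  (7/3, 2) → P = 260/3

The binding constraints are 9x_1 + 2x_2 = 25 and x_2 = 2.
Solving simultaneously gives x_1 = 7/3, x_2 = 2.

x_1 = 7/3, x_2 = 2, maximum P = 260/3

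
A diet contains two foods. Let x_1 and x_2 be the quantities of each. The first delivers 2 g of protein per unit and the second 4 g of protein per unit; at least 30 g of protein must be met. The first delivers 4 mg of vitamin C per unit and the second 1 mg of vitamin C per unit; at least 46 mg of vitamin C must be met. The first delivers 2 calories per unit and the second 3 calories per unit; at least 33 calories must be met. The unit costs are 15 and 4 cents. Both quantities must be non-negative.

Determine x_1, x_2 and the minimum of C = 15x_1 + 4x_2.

x_1 = 21/2, x_2 = 4, minimum C = 347/2

Extreme points and C = 15x_1 + 4x_2:
  (0, 46) → C = 184
  (33/2, 0) → C = 495/2
  (21/2, 4) → C = 347/2
The feasible region is unbounded (it extends along (0, 1), (1, 0)), but C strictly increases along every unbounded feasible direction, so there is no improving ray and the minimum is attained at a vertex.

At the optimal vertex, 4x_1 + x_2 = 46 and 2x_1 + 3x_2 = 33.
Solving simultaneously gives x_1 = 21/2, x_2 = 4.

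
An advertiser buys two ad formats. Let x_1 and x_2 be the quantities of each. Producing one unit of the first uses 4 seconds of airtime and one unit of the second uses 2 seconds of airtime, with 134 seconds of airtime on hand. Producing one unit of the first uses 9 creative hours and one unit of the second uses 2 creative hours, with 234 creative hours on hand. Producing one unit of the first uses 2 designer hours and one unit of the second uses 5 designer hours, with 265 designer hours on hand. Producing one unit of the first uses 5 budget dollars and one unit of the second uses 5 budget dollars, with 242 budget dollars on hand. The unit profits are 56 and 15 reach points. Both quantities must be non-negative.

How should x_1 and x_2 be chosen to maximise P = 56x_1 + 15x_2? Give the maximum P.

Extreme points and P = 56x_1 + 15x_2:
  (0, 0) → P = 0
  (0, 242/5) → P = 726
  (26, 0) → P = 1456
  (20, 27) → P = 1525
  (93/5, 149/5) → P = 7443/5

At the optimal vertex, 4x_1 + 2x_2 = 134 and 9x_1 + 2x_2 = 234.
Solving simultaneously gives x_1 = 20, x_2 = 27.

x_1 = 20, x_2 = 27, maximum P = 1525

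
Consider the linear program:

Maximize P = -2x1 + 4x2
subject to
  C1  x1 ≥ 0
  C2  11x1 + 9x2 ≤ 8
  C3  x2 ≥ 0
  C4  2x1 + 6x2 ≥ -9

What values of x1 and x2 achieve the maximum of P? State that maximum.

x1 = 0, x2 = 8/9, maximum P = 32/9

The optimum lies where x1 = 0 and 11x1 + 9x2 = 8.
Solving simultaneously gives x1 = 0, x2 = 8/9.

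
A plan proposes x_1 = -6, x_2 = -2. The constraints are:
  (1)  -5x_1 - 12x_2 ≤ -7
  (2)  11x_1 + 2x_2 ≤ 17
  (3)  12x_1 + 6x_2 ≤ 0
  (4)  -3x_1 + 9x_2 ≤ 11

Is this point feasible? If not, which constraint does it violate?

Constraint (1): -5x_1 - 12x_2 = 54, which is not ≤ -7. All other constraints are satisfied.

not feasible — violates (1)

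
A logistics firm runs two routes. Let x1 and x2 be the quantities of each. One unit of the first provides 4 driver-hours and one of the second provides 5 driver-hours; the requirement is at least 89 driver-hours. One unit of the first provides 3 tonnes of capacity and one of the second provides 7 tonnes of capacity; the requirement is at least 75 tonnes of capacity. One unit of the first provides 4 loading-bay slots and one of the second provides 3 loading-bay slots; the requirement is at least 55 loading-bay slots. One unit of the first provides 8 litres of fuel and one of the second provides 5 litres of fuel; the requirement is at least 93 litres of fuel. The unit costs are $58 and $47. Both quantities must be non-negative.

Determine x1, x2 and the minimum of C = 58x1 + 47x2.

x1 = 1, x2 = 17, minimum C = 857

Vertices and C = 58x1 + 47x2:
  (0, 93/5) → C = 4371/5
  (25, 0) → C = 1450
  (248/13, 33/13) → C = 15935/13
  (1, 17) → C = 857
The feasible region is unbounded (it extends along (0, 1), (1, 0)), but C strictly increases along every unbounded feasible direction, so there is no improving ray and the minimum is attained at a vertex.

The binding constraints are 4x1 + 5x2 = 89 and 4x1 + 3x2 = 55.
Solving simultaneously gives x1 = 1, x2 = 17.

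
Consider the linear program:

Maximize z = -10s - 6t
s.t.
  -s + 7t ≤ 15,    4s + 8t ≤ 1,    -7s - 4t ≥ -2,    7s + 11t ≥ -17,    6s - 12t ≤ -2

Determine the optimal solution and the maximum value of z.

Vertices and z = -10s - 6t:
  (-113/36, 61/36) → z = 191/9
  (-71/15, 22/15) → z = 578/15
  (-1/24, 7/48) → z = -11/24
  (-113/75, -44/75) → z = 1394/75

The binding constraints are -s + 7t = 15 and 7s + 11t = -17.
Solving simultaneously gives s = -71/15, t = 22/15.

s = -71/15, t = 22/15, maximum z = 578/15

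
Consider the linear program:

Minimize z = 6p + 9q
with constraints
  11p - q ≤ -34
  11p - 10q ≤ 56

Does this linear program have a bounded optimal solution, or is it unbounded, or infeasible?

From the feasible point (-4, -10), moving in the direction (-10, -11) keeps every constraint satisfied while z decreases without bound.

unbounded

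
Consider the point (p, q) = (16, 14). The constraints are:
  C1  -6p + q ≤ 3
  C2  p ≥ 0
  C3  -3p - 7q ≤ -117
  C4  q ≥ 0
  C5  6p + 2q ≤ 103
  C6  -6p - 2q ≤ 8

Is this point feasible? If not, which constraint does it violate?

Constraint C5: 6p + 2q = 124, which is not ≤ 103. All other constraints are satisfied.

not feasible — violates C5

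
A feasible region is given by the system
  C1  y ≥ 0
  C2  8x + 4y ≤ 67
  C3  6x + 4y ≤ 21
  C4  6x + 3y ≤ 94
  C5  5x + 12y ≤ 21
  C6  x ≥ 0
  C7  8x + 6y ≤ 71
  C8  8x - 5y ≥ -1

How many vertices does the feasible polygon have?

The feasible vertices (each the meet of two boundaries and inside every other half-plane) are:
  (7/2, 0)
  (0, 0)
  (42/13, 21/52)
  (93/121, 173/121)
  (0, 1/5)

5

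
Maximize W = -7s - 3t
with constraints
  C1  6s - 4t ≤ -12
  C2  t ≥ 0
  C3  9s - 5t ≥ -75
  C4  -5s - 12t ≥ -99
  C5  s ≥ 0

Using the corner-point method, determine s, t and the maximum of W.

s = 0, t = 3, maximum W = -9

Vertices and W = -7s - 3t:
  (63/23, 327/46) → W = -81/2
  (0, 3) → W = -9
  (0, 33/4) → W = -99/4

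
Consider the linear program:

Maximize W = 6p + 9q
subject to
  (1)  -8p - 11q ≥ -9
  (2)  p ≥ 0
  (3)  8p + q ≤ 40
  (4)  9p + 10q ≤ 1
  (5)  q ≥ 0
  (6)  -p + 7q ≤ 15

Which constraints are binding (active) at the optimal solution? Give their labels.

(2) and (4)

Feasible corners and W = 6p + 9q:
  (0, 1/10) → W = 9/10
  (0, 0) → W = 0
  (1/9, 0) → W = 2/3

The maximum is at (0, 1/10). Substituting into each constraint, equality holds for (2) and (4); the remaining constraints have slack.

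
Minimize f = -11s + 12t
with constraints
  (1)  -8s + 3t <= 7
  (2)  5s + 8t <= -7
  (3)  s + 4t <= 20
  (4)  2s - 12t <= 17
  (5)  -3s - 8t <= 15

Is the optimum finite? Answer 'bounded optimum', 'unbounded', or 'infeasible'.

bounded optimum

Corner points and f = -11s + 12t:
  (-77/79, -21/79) → f = 595/79
  (-101/73, -99/73) → f = -77/73
  (13/19, -99/76) → f = -440/19
  (-11/13, -81/52) → f = -122/13
The feasible region has finitely many vertices and no improving ray; the minimum is -440/19 at (13/19, -99/76).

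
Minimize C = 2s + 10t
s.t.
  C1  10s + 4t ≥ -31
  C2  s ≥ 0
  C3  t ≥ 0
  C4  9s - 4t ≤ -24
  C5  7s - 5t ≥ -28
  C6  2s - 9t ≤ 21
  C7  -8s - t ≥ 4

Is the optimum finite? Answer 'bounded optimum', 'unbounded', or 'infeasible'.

The boundaries 10s + 4t = -31 and t = 0 meet at (-31/10, 0), but that point violates s ≥ 0. Every candidate vertex is excluded by some other constraint, so the feasible region is empty.

infeasible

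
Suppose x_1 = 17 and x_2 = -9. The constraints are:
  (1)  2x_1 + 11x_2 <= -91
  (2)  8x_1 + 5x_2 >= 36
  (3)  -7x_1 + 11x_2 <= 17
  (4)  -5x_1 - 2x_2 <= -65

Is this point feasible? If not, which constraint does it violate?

not feasible — violates (1)

Constraint (1): 2x_1 + 11x_2 = -65, which is not ≤ -91. All other constraints are satisfied.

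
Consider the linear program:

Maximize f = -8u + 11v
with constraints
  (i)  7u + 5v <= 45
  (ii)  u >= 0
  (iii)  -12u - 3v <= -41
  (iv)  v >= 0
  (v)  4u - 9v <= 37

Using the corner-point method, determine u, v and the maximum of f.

u = 70/39, v = 253/39, maximum f = 57

Feasible corners and f = -8u + 11v:
  (70/39, 253/39) → f = 57
  (45/7, 0) → f = -360/7
  (41/12, 0) → f = -82/3

The binding constraints are 7u + 5v = 45 and -12u - 3v = -41.
Solving simultaneously gives u = 70/39, v = 253/39.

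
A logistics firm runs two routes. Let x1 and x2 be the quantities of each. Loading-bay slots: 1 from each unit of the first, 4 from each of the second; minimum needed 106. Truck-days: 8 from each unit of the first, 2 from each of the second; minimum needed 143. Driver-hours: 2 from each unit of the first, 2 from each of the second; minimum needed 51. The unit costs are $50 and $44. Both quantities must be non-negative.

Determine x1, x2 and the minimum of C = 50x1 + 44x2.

Corner points and C = 50x1 + 44x2:
  (0, 143/2) → C = 3146
  (106, 0) → C = 5300
  (12, 47/2) → C = 1634
The feasible region is unbounded (it extends along (0, 1), (1, 0)), but C strictly increases along every unbounded feasible direction, so there is no improving ray and the minimum is attained at a vertex.

x1 = 12, x2 = 47/2, minimum C = 1634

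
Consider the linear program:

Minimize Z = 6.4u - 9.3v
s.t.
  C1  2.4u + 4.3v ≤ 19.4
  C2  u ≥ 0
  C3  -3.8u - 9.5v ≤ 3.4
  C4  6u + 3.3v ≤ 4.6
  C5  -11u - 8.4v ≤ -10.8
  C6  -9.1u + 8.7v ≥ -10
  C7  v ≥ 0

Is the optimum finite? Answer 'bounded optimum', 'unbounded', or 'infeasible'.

bounded optimum

Corner points and Z = 6.4u - 9.3v:
  (0, 46/33) → Z = -713/55
  (0, 9/7) → Z = -837/70
  (10/47, 142/141) → Z = -1881/235
The feasible region has finitely many vertices and no improving ray; the minimum is -713/55 at (0, 46/33).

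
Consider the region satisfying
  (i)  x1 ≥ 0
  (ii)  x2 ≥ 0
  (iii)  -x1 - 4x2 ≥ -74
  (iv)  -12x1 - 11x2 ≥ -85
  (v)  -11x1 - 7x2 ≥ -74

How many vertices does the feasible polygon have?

4

The feasible vertices (each the meet of two boundaries and inside every other half-plane) are:
  (0, 0)
  (0, 85/11)
  (74/11, 0)
  (219/37, 47/37)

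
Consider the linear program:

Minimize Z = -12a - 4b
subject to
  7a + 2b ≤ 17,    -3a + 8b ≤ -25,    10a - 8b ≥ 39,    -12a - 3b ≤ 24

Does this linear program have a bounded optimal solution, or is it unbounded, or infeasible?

bounded optimum

Corner points and Z = -12a - 4b:
  (3, -2) → Z = -28
  (2, -19/8) → Z = -29/2
  (-25/42, -118/21) → Z = 622/21
The feasible region has finitely many vertices and no improving ray; the minimum is -28 at (3, -2).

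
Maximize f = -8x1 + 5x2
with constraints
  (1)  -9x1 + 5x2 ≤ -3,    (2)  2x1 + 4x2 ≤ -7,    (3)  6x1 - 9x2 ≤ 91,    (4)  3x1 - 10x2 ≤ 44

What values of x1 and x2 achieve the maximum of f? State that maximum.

x1 = -1/2, x2 = -3/2, maximum f = -7/2

Feasible corners and f = -8x1 + 5x2:
  (-1/2, -3/2) → f = -7/2
  (-38/15, -129/25) → f = -83/15
  (53/16, -109/32) → f = -1393/32

The optimum lies where -9x1 + 5x2 = -3 and 2x1 + 4x2 = -7.
Solving simultaneously gives x1 = -1/2, x2 = -3/2.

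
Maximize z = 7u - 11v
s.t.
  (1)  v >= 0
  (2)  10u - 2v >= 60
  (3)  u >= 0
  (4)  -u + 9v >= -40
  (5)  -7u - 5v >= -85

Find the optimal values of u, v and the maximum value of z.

Extreme points and z = 7u - 11v:
  (6, 0) → z = 42
  (85/7, 0) → z = 85
  (235/32, 215/32) → z = -45/2

At the optimal vertex, v = 0 and -7u - 5v = -85.
Solving simultaneously gives u = 85/7, v = 0.

u = 85/7, v = 0, maximum z = 85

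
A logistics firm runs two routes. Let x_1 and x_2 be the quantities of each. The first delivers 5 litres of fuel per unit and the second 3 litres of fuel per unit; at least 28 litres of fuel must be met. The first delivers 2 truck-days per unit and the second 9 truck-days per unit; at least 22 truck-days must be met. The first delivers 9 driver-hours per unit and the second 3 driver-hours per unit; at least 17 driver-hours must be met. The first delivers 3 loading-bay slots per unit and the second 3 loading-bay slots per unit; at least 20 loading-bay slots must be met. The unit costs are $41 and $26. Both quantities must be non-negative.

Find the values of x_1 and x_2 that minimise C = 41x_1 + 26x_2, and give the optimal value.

x_1 = 4, x_2 = 8/3, minimum C = 700/3

Extreme points and C = 41x_1 + 26x_2:
  (0, 28/3) → C = 728/3
  (11, 0) → C = 451
  (4, 8/3) → C = 700/3
  (38/7, 26/21) → C = 5350/21
The feasible region is unbounded (it extends along (0, 1), (1, 0)), but C strictly increases along every unbounded feasible direction, so there is no improving ray and the minimum is attained at a vertex.

The optimum lies where 5x_1 + 3x_2 = 28 and 3x_1 + 3x_2 = 20.
Solving simultaneously gives x_1 = 4, x_2 = 8/3.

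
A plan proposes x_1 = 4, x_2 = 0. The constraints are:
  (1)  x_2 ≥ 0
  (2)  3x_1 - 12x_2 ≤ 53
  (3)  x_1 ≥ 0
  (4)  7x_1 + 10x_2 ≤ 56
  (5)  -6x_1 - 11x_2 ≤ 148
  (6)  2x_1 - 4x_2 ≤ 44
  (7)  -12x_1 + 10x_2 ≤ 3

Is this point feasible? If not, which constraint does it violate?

(1): 0 ≥ 0 ✓
(2): 12 ≤ 53 ✓
(3): 4 ≥ 0 ✓
(4): 28 ≤ 56 ✓
(5): -24 ≤ 148 ✓
(6): 8 ≤ 44 ✓
(7): -48 ≤ 3 ✓

feasible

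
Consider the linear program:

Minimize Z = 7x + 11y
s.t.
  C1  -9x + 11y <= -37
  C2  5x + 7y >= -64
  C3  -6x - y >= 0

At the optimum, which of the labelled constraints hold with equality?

Feasible corners and Z = 7x + 11y:
  (-445/118, -761/118) → Z = -5743/59
  (37/75, -74/25) → Z = -2183/75
  (64/37, -384/37) → Z = -3776/37

The minimum is at (64/37, -384/37). Substituting into each constraint, equality holds for C2 and C3; the remaining constraints have slack.

C2 and C3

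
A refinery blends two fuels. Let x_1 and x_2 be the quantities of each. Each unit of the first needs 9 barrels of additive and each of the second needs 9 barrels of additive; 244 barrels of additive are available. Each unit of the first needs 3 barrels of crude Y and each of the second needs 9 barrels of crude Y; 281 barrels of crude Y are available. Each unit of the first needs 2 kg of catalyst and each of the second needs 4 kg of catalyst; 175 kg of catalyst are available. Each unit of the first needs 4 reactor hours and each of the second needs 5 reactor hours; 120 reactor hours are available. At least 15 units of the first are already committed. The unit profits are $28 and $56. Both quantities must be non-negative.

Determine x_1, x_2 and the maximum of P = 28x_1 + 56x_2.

x_1 = 15, x_2 = 12, maximum P = 1092

The binding constraints are 4x_1 + 5x_2 = 120 and x_1 = 15.
Solving simultaneously gives x_1 = 15, x_2 = 12.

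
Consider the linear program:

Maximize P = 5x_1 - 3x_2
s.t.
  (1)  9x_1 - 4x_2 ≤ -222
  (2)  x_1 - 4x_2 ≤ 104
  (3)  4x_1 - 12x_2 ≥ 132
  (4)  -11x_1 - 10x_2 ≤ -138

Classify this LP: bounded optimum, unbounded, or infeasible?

The boundaries 9x_1 - 4x_2 = -222 and x_1 - 4x_2 = 104 meet at (-163/4, -579/16), but that point violates -11x_1 - 10x_2 ≤ -138. Every candidate vertex is excluded by some other constraint, so the feasible region is empty.

infeasible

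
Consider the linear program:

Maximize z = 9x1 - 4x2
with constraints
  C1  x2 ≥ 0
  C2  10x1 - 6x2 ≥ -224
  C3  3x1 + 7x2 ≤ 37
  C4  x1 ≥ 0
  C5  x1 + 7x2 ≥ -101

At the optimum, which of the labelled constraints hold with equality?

Corner points and z = 9x1 - 4x2:
  (37/3, 0) → z = 111
  (0, 0) → z = 0
  (0, 37/7) → z = -148/7

The maximum is at (37/3, 0). Substituting into each constraint, equality holds for C1 and C3; the remaining constraints have slack.

C1 and C3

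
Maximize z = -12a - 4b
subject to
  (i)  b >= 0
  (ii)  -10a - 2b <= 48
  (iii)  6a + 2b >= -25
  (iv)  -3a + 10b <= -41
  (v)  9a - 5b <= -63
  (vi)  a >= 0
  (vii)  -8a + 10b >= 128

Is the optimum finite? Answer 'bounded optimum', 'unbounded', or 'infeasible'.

infeasible

The boundaries 9a - 5b = -63 and -8a + 10b = 128 meet at (1/5, 324/25), but that point violates -3a + 10b ≤ -41. Every candidate vertex is excluded by some other constraint, so the feasible region is empty.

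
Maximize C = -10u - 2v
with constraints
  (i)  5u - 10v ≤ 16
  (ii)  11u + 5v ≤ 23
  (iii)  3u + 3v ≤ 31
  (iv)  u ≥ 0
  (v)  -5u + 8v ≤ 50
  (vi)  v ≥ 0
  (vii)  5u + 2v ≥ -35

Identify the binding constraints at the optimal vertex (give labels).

Vertices and C = -10u - 2v:
  (0, 23/5) → C = -46/5
  (23/11, 0) → C = -230/11
  (0, 0) → C = 0

The maximum is at (0, 0). Substituting into each constraint, equality holds for (iv) and (vi); the remaining constraints have slack.

(iv) and (vi)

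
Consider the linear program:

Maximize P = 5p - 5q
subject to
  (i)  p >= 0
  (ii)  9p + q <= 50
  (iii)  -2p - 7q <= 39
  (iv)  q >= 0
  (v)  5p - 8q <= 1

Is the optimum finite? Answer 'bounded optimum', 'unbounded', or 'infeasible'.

Corner points and P = 5p - 5q:
  (0, 50) → P = -250
  (0, 0) → P = 0
  (401/77, 241/77) → P = 800/77
  (1/5, 0) → P = 1
The feasible region has finitely many vertices and no improving ray; the maximum is 800/77 at (401/77, 241/77).

bounded optimum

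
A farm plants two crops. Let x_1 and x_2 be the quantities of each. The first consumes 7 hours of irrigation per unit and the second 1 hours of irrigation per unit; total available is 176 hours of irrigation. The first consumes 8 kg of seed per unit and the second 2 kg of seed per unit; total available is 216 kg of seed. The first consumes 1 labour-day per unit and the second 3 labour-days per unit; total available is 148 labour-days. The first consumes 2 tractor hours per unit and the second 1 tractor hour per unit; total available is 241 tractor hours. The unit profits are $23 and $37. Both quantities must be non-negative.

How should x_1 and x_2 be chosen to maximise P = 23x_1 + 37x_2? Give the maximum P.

x_1 = 16, x_2 = 44, maximum P = 1996

Extreme points and P = 23x_1 + 37x_2:
  (0, 0) → P = 0
  (0, 148/3) → P = 5476/3
  (176/7, 0) → P = 4048/7
  (68/3, 52/3) → P = 3488/3
  (16, 44) → P = 1996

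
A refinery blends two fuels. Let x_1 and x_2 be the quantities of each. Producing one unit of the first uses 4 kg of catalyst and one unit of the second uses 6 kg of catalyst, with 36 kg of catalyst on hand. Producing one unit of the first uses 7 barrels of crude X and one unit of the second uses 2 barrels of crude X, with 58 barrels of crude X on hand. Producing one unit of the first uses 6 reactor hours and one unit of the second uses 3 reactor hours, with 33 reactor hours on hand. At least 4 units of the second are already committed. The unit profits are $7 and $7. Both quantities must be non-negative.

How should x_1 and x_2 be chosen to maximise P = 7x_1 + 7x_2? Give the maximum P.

At the optimal vertex, 4x_1 + 6x_2 = 36 and x_2 = 4.
Solving simultaneously gives x_1 = 3, x_2 = 4.

x_1 = 3, x_2 = 4, maximum P = 49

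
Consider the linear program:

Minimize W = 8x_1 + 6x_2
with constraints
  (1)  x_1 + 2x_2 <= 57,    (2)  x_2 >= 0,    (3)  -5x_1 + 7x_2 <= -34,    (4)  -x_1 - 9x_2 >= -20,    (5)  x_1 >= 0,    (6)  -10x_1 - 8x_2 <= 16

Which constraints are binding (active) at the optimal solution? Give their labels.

Vertices and W = 8x_1 + 6x_2:
  (34/5, 0) → W = 272/5
  (20, 0) → W = 160
  (223/26, 33/26) → W = 991/13

The minimum is at (34/5, 0). Substituting into each constraint, equality holds for (2) and (3); the remaining constraints have slack.

(2) and (3)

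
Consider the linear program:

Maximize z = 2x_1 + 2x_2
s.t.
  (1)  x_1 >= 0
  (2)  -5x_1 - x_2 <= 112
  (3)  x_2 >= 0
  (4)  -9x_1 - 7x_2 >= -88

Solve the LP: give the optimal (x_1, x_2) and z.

x_1 = 0, x_2 = 88/7, maximum z = 176/7

Feasible corners and z = 2x_1 + 2x_2:
  (0, 0) → z = 0
  (0, 88/7) → z = 176/7
  (88/9, 0) → z = 176/9

The binding constraints are x_1 = 0 and -9x_1 - 7x_2 = -88.
Solving simultaneously gives x_1 = 0, x_2 = 88/7.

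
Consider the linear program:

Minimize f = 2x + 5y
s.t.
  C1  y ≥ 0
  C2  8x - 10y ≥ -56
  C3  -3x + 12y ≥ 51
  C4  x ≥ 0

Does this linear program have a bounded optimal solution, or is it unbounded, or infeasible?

bounded optimum

Feasible corners and f = 2x + 5y:
  (0, 28/5) → f = 28
  (0, 17/4) → f = 85/4
The feasible region has finitely many vertices and no improving ray; the minimum is 85/4 at (0, 17/4).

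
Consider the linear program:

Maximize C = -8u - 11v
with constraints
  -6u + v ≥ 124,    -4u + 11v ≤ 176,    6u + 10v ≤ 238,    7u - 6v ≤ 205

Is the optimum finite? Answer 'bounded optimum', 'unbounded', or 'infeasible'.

From the feasible point (-594/31, 280/31), moving in the direction (-6, -7) keeps every constraint satisfied while C increases without bound.

unbounded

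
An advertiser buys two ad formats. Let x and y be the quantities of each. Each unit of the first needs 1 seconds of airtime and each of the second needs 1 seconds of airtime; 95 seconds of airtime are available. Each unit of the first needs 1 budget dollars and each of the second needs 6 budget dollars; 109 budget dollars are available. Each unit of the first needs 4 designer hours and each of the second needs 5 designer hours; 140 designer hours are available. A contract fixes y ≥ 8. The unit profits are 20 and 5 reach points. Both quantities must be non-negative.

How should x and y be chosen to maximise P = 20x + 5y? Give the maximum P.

x = 25, y = 8, maximum P = 540

Feasible corners and P = 20x + 5y:
  (0, 109/6) → P = 545/6
  (0, 8) → P = 40
  (295/19, 296/19) → P = 7380/19
  (25, 8) → P = 540

At the optimal vertex, 4x + 5y = 140 and y = 8.
Solving simultaneously gives x = 25, y = 8.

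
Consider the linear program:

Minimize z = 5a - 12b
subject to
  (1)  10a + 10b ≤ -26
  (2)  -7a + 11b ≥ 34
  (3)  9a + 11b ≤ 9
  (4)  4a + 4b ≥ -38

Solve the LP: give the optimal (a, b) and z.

a = -227/4, b = 189/4, minimum z = -3403/4

Corner points and z = 5a - 12b:
  (-313/90, 79/90) → z = -2513/90
  (-94/5, 81/5) → z = -1442/5
  (-277/36, -65/36) → z = -605/36
  (-227/4, 189/4) → z = -3403/4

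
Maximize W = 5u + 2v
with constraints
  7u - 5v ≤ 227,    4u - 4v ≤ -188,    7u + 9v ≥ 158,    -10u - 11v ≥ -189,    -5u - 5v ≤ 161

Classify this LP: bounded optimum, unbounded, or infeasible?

Feasible corners and W = 5u + 2v:
  (-265/16, 487/16) → W = -351/16
  (-328/21, 659/21) → W = -46/3
  (-2239/10, 1917/10) → W = -7361/10
  (-2716/5, 511) → W = -1694
The feasible region has finitely many vertices and no improving ray; the maximum is -46/3 at (-328/21, 659/21).

bounded optimum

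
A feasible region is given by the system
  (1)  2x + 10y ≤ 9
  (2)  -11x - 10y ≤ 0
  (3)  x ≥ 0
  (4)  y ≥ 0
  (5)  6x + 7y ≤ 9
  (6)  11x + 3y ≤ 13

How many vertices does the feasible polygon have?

5

The feasible vertices (each the meet of two boundaries and inside every other half-plane) are:
  (0, 9/10)
  (27/46, 18/23)
  (0, 0)
  (13/11, 0)
  (64/59, 21/59)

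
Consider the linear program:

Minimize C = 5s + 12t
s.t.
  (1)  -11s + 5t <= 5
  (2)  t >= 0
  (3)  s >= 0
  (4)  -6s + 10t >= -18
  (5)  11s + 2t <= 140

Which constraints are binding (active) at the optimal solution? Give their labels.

(2) and (3)

Vertices and C = 5s + 12t:
  (0, 1) → C = 12
  (690/77, 145/7) → C = 22590/77
  (0, 0) → C = 0
  (3, 0) → C = 15
  (718/61, 321/61) → C = 122

The minimum is at (0, 0). Substituting into each constraint, equality holds for (2) and (3); the remaining constraints have slack.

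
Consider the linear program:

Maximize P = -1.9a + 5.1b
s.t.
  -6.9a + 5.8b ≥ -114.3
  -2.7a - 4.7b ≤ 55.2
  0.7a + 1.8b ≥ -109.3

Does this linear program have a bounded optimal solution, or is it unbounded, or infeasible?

From the feasible point (7235/1603, -22983/1603), moving in the direction (5.8, 6.9) keeps every constraint satisfied while P increases without bound.

unbounded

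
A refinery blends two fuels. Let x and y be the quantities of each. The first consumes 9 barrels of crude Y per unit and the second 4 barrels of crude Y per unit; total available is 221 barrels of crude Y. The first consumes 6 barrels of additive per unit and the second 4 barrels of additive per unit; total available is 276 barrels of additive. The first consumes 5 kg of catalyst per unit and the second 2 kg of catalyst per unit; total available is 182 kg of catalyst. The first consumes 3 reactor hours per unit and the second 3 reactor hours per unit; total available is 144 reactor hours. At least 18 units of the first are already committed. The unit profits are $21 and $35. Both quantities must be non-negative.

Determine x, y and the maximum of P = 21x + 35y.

Corner points and P = 21x + 35y:
  (221/9, 0) → P = 1547/3
  (18, 0) → P = 378
  (18, 59/4) → P = 3577/4

x = 18, y = 59/4, maximum P = 3577/4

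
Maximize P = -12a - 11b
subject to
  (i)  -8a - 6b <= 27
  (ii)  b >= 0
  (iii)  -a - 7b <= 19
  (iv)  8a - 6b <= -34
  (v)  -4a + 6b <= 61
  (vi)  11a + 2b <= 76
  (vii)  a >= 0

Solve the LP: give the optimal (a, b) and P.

Vertices and P = -12a - 11b:
  (194/41, 491/41) → P = -7729/41
  (0, 17/3) → P = -187/3
  (167/37, 975/74) → P = -14733/74
  (0, 61/6) → P = -671/6

The binding constraints are 8a - 6b = -34 and a = 0.
Solving simultaneously gives a = 0, b = 17/3.

a = 0, b = 17/3, maximum P = -187/3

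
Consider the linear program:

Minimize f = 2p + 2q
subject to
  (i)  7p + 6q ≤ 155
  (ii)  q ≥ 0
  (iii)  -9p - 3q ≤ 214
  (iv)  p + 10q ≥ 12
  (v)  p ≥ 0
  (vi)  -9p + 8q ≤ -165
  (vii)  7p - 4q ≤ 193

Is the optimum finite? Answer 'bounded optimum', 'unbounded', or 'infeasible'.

bounded optimum

Extreme points and f = 2p + 2q:
  (155/7, 0) → f = 310/7
  (223/11, 24/11) → f = 494/11
  (55/3, 0) → f = 110/3
The feasible region has finitely many vertices and no improving ray; the minimum is 110/3 at (55/3, 0).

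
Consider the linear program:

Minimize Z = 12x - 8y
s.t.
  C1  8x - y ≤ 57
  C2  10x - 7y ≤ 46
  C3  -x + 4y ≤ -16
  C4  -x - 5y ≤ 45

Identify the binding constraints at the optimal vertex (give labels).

C3 and C4

Feasible corners and Z = 12x - 8y:
  (24/11, -38/11) → Z = 592/11
  (-85/57, -496/57) → Z = 2948/57
  (-100/9, -61/9) → Z = -712/9

The minimum is at (-100/9, -61/9). Substituting into each constraint, equality holds for C3 and C4; the remaining constraints have slack.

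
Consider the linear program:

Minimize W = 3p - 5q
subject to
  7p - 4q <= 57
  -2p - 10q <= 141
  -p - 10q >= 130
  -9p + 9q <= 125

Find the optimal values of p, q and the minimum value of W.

p = -11, q = -119/10, minimum W = 53/2

Corner points and W = 3p - 5q:
  (1/13, -367/26) → W = 1841/26
  (25/37, -967/74) → W = 4985/74
  (-11, -119/10) → W = 53/2

The optimum lies where -2p - 10q = 141 and -p - 10q = 130.
Solving simultaneously gives p = -11, q = -119/10.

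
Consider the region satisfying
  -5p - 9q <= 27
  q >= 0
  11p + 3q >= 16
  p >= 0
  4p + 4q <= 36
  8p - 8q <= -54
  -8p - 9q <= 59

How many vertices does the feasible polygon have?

Of the 21 pairwise boundary intersections, those satisfying every inequality are:
  (0, 9)
  (0, 27/4)
  (9/8, 63/8)

3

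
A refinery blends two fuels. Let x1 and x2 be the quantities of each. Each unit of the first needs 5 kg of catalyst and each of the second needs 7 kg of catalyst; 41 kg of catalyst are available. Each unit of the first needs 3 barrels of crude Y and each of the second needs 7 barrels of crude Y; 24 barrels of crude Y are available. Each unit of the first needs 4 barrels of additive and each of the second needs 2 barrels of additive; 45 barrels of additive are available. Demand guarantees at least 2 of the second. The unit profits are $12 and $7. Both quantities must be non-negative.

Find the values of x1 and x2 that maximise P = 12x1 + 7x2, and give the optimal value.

x1 = 10/3, x2 = 2, maximum P = 54

Vertices and P = 12x1 + 7x2:
  (0, 24/7) → P = 24
  (0, 2) → P = 14
  (10/3, 2) → P = 54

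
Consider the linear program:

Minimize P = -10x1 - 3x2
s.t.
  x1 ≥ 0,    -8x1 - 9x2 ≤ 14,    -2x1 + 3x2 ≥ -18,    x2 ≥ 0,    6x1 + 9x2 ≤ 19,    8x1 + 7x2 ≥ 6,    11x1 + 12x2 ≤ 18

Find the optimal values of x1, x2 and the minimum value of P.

x1 = 18/11, x2 = 0, minimum P = -180/11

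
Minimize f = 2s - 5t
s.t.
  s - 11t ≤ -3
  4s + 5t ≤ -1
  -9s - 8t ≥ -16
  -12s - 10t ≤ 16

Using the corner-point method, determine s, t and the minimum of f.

Feasible corners and f = 2s - 5t:
  (-26/49, 11/49) → f = -107/49
  (-103/71, 10/71) → f = -256/71
  (-7/2, 13/5) → f = -20

At the optimal vertex, 4s + 5t = -1 and -12s - 10t = 16.
Solving simultaneously gives s = -7/2, t = 13/5.

s = -7/2, t = 13/5, minimum f = -20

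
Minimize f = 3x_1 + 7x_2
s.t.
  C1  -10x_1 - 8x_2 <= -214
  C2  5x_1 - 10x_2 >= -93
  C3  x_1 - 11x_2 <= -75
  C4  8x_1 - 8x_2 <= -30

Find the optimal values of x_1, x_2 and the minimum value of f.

Corner points and f = 3x_1 + 7x_2:
  (349/35, 100/7) → f = 4547/35
  (92/9, 503/36) → f = 4625/36
  (111/10, 297/20) → f = 549/4

x_1 = 92/9, x_2 = 503/36, minimum f = 4625/36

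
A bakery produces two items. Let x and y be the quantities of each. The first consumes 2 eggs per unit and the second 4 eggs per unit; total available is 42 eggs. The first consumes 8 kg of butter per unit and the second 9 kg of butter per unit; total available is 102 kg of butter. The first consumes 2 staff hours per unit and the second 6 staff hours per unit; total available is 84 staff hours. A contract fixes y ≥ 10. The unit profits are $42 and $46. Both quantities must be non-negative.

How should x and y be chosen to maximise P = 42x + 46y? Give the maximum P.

x = 1, y = 10, maximum P = 502

Feasible corners and P = 42x + 46y:
  (0, 21/2) → P = 483
  (0, 10) → P = 460
  (1, 10) → P = 502

The binding constraints are 2x + 4y = 42 and y = 10.
Solving simultaneously gives x = 1, y = 10.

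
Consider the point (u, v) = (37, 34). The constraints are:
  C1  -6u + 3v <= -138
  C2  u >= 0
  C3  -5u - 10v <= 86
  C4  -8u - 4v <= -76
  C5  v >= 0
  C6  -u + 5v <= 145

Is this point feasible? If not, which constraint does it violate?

Constraint C1: -6u + 3v = -120, which is not ≤ -138. All other constraints are satisfied.

not feasible — violates C1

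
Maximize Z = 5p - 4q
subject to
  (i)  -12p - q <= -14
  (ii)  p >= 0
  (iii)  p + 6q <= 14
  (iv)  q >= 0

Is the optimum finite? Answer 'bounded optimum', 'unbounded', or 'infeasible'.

bounded optimum

Vertices and Z = 5p - 4q:
  (70/71, 154/71) → Z = -266/71
  (7/6, 0) → Z = 35/6
  (14, 0) → Z = 70
The feasible region has finitely many vertices and no improving ray; the maximum is 70 at (14, 0).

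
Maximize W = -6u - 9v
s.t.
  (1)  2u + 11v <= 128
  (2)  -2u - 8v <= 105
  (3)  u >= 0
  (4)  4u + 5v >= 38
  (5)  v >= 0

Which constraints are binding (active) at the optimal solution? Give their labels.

(4) and (5)

Corner points and W = -6u - 9v:
  (0, 128/11) → W = -1152/11
  (64, 0) → W = -384
  (0, 38/5) → W = -342/5
  (19/2, 0) → W = -57

The maximum is at (19/2, 0). Substituting into each constraint, equality holds for (4) and (5); the remaining constraints have slack.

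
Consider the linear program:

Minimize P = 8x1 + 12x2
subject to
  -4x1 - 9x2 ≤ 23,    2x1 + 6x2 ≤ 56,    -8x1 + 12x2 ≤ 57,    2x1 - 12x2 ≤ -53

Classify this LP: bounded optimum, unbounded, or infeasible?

bounded optimum

Extreme points and P = 8x1 + 12x2:
  (55/12, 281/36) → P = 391/3
  (59/6, 109/18) → P = 454/3
  (-2/3, 155/36) → P = 139/3
The feasible region has finitely many vertices and no improving ray; the minimum is 139/3 at (-2/3, 155/36).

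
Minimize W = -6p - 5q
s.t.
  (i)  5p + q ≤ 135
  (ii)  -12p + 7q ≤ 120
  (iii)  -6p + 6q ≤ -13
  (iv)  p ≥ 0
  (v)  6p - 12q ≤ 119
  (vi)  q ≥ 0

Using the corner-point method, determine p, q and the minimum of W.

p = 823/36, q = 745/36, minimum W = -8663/36

Feasible corners and W = -6p - 5q:
  (823/36, 745/36) → W = -8663/36
  (1739/66, 215/66) → W = -11509/66
  (13/6, 0) → W = -13
  (119/6, 0) → W = -119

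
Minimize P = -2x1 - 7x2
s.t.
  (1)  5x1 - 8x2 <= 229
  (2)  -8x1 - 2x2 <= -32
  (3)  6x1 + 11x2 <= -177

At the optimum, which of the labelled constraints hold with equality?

Feasible corners and P = -2x1 - 7x2:
  (357/37, -836/37) → P = 5138/37
  (1103/103, -2259/103) → P = 13607/103
  (353/38, -402/19) → P = 2461/19

The minimum is at (353/38, -402/19). Substituting into each constraint, equality holds for (2) and (3); the remaining constraints have slack.

(2) and (3)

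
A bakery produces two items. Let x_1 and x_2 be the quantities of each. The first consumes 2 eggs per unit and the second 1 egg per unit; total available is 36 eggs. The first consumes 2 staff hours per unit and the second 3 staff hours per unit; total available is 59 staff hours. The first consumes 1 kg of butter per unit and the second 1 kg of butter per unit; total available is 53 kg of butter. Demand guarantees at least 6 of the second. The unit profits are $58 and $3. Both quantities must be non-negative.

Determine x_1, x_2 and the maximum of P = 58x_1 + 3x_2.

Vertices and P = 58x_1 + 3x_2:
  (0, 59/3) → P = 59
  (0, 6) → P = 18
  (49/4, 23/2) → P = 745
  (15, 6) → P = 888

The optimum lies where 2x_1 + x_2 = 36 and x_2 = 6.
Solving simultaneously gives x_1 = 15, x_2 = 6.

x_1 = 15, x_2 = 6, maximum P = 888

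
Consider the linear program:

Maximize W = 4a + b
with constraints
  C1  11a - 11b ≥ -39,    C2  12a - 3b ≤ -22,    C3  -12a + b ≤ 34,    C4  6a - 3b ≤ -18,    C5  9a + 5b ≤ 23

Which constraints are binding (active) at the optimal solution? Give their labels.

C1 and C4

Feasible corners and W = 4a + b:
  (-335/121, 94/121) → W = -1246/121
  (-27/11, 12/11) → W = -96/11
  (-14/5, 2/5) → W = -54/5

The maximum is at (-27/11, 12/11). Substituting into each constraint, equality holds for C1 and C4; the remaining constraints have slack.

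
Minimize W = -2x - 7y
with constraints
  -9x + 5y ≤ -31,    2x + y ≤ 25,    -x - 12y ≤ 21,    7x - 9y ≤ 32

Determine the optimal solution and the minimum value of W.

Corner points and W = -2x - 7y:
  (156/19, 163/19) → W = -1453/19
  (119/46, -71/46) → W = 259/46
  (257/25, 111/25) → W = -1291/25

At the optimal vertex, -9x + 5y = -31 and 2x + y = 25.
Solving simultaneously gives x = 156/19, y = 163/19.

x = 156/19, y = 163/19, minimum W = -1453/19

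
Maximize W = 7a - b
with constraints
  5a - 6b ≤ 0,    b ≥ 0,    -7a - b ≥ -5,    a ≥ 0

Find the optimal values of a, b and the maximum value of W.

Extreme points and W = 7a - b:
  (0, 0) → W = 0
  (30/47, 25/47) → W = 185/47
  (0, 5) → W = -5

a = 30/47, b = 25/47, maximum W = 185/47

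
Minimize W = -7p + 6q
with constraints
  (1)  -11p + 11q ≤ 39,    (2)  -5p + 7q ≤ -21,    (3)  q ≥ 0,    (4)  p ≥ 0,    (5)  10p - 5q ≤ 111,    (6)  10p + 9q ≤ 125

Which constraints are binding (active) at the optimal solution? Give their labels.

Extreme points and W = -7p + 6q:
  (21/5, 0) → W = -147/5
  (1064/115, 83/23) → W = -4958/115
  (111/10, 0) → W = -777/10
  (58/5, 1) → W = -376/5

The minimum is at (111/10, 0). Substituting into each constraint, equality holds for (3) and (5); the remaining constraints have slack.

(3) and (5)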